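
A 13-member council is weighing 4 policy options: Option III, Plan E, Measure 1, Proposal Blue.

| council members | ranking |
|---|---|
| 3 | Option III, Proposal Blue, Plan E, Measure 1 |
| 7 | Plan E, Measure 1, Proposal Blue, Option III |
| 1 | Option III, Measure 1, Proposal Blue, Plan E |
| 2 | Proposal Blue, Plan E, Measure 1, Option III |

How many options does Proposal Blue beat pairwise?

1

Proposal Blue against each rival (13 council members):
Proposal Blue vs Option III: 7+2 = 9 for Proposal Blue, 4 for Option III — Proposal Blue by 9–4.
Proposal Blue–Plan E: Plan E 7–6.
Proposal Blue vs Measure 1: 5 to 8, Measure 1.
Proposal Blue beats Option III; loses to Plan E, Measure 1 — 1 pairwise win.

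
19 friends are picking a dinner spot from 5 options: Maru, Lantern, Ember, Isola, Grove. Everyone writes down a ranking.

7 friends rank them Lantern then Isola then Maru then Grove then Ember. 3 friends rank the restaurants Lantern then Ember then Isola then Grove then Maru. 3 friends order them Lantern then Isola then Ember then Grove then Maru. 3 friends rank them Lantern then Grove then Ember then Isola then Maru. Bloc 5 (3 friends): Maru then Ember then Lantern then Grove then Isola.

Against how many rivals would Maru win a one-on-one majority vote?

2

Maru against each rival (19 friends):
Maru vs Lantern: Lantern, 16–3.
Maru vs Ember: Maru, 10–9.
Maru vs Isola: 3 for Maru, 16 for Isola — Isola by 16–3.
Maru–Grove: Maru 10–9.
Maru beats Ember, Grove; loses to Lantern, Isola — 2 pairwise wins.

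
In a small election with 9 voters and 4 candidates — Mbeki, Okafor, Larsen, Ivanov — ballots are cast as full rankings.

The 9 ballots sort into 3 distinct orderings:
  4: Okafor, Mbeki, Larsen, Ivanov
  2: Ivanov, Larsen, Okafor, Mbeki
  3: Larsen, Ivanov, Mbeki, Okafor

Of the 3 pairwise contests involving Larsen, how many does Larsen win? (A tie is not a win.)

Larsen against each rival (9 voters):
Larsen vs Mbeki: Larsen wins 5–4.
Larsen vs Okafor: Larsen preferred on 2+3 = 5 ballots; Larsen wins 5–4.
Larsen vs Ivanov: Larsen wins 7–2.
Larsen beats Mbeki, Okafor, Ivanov — 3 pairwise wins.

3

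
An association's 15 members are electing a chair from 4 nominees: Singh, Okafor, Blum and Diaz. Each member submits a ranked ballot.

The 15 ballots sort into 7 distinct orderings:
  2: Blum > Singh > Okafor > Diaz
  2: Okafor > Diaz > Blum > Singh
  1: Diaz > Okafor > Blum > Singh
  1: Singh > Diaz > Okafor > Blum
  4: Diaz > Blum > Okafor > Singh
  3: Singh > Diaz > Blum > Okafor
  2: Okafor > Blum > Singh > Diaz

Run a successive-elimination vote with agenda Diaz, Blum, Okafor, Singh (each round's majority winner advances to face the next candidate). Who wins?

Singh

Round 1: Diaz vs Blum — 11–4, Diaz advances.
Round 2: Diaz vs Okafor — 9–6, Diaz advances.
Round 3: Diaz vs Singh — 7–8, Singh advances.
Singh survives the agenda.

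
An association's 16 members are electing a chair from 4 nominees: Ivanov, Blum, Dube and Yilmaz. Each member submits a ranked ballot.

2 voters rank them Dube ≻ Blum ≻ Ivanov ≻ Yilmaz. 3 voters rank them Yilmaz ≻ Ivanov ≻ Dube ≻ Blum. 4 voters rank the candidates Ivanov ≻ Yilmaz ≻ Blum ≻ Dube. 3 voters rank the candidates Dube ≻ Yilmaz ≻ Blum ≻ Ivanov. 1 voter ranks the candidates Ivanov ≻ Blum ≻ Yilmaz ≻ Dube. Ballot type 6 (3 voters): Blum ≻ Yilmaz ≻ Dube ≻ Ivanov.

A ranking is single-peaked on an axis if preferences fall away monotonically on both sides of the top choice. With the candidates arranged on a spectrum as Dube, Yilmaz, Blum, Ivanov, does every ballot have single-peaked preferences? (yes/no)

no

Axis positions: Dube=1, Yilmaz=2, Blum=3, Ivanov=4.
Ballot type 1: ranking walks positions 1-3-4-2; Blum is ranked above Yilmaz even though Yilmaz lies between Blum and the peak Dube on the axis — preferences dip and rise again. Not single-peaked.
Ballot type 2: ranking walks positions 2-4-1-3; Ivanov is ranked above Blum even though Blum lies between Ivanov and the peak Yilmaz on the axis — preferences dip and rise again. Not single-peaked.
Ballot type 3: ranking walks positions 4-2-3-1; Yilmaz is ranked above Blum even though Blum lies between Yilmaz and the peak Ivanov on the axis — preferences dip and rise again. Not single-peaked.
Ballot type 4 (peak Dube at position 1): ranking walks positions 1-2-3-4, expanding outward from the peak — single-peaked.
Ballot type 5 (peak Ivanov at position 4): ranking walks positions 4-3-2-1, expanding outward from the peak — single-peaked.
Ballot type 6 (peak Blum at position 3): ranking walks positions 3-2-1-4, expanding outward from the peak — single-peaked.
Ballot type 1 violates single-peakedness, so the profile is not single-peaked on this axis.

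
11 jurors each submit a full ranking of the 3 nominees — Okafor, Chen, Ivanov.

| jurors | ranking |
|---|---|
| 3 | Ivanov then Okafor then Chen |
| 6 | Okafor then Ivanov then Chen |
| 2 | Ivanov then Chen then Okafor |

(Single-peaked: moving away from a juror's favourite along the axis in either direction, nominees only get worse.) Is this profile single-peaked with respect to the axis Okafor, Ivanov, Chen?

Axis positions: Okafor=1, Ivanov=2, Chen=3.
Faction 1 (peak Ivanov at position 2): ranking walks positions 2-1-3, expanding outward from the peak — single-peaked.
Faction 2 (peak Okafor at position 1): ranking walks positions 1-2-3, expanding outward from the peak — single-peaked.
Faction 3 (peak Ivanov at position 2): ranking walks positions 2-3-1, expanding outward from the peak — single-peaked.
Every ranking is single-peaked on this axis.

yes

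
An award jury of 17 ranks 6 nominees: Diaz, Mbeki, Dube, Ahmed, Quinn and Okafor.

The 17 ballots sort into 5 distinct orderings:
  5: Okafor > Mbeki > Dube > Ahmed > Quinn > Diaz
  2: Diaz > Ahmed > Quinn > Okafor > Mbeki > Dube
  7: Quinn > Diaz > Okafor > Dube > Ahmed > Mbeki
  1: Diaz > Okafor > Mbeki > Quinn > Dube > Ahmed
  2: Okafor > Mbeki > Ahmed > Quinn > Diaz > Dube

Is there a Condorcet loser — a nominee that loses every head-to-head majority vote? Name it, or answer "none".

none

Pairwise majorities:
Diaz vs Mbeki: Diaz wins 10–7.
Diaz vs Dube: Diaz wins 12–5.
Diaz–Ahmed: Diaz 10–7.
Diaz vs Quinn: Quinn wins 14–3.
Diaz vs Okafor: Diaz wins 10–7.
Mbeki vs Dube: Mbeki is ranked higher on 5+2+1+2 = 10 ballots, Dube on 7. Mbeki wins 10–7.
Mbeki vs Ahmed: Ahmed, 9–8.
Mbeki vs Quinn: Quinn wins 9–8.
Mbeki vs Okafor: 0 for Mbeki, 17 for Okafor — Okafor by 17–0.
Dube vs Ahmed: Dube, 13–4.
Dube vs Quinn: 5 to 12, Quinn.
Dube vs Okafor: 0 to 17, Okafor.
Ahmed vs Quinn: Ahmed wins 9–8.
Ahmed vs Okafor: 2 for Ahmed, 15 for Okafor — Okafor by 15–2.
Quinn vs Okafor: 9 to 8, Quinn.
Each nominee has at least one pairwise win (Diaz beats Mbeki; Mbeki beats Dube; Dube beats Ahmed; Ahmed beats Mbeki; Quinn beats Diaz; Okafor beats Mbeki) — no Condorcet loser.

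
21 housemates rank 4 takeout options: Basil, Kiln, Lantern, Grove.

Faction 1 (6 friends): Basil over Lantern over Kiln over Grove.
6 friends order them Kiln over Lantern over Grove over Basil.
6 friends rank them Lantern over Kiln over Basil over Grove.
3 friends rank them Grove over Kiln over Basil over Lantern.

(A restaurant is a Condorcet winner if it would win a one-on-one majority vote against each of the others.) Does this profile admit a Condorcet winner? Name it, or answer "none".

Lantern

Head-to-head results (21 friends):
Basil vs Kiln: Basil preferred on 6 ballots; Kiln wins 15–6.
Basil vs Lantern: 6+3 = 9 for Basil, 12 for Lantern — Lantern by 12–9.
Basil vs Grove: Basil is ranked higher on 6+6 = 12 ballots, Grove on 9. Basil wins 12–9.
Kiln vs Lantern: 6+3 = 9 for Kiln, 12 for Lantern — Lantern by 12–9.
Kiln vs Grove: 18 to 3, Kiln.
Lantern vs Grove: Lantern is ranked higher on 6+6+6 = 18 ballots, Grove on 3. Lantern wins 18–3.
Only Lantern has no losses; Lantern is the Condorcet winner.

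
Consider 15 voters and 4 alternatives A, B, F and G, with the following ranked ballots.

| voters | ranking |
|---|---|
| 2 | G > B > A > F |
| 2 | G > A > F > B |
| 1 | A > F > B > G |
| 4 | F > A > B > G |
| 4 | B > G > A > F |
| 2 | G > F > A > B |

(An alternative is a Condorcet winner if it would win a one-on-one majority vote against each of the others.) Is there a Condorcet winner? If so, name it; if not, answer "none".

Pairwise majorities:
A vs B: A, 9–6.
A vs F: A wins 9–6.
A vs G: G, 10–5.
B vs F: F wins 9–6.
B vs G: B, 9–6.
F–G: G 10–5.
Every alternative loses at least once (A loses to G; B loses to A; F loses to A; G loses to B). The majority relation contains the cycle A → B → G → A, so there is no Condorcet winner.

none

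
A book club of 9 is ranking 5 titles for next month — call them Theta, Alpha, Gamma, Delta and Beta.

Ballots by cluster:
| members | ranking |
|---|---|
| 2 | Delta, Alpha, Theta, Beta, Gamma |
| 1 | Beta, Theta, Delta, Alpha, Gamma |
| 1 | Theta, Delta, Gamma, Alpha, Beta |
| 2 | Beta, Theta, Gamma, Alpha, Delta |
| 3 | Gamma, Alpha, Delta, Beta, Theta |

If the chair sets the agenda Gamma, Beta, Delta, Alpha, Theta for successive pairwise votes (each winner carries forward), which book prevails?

Alpha

Round 1: Gamma vs Beta — 4–5, Beta advances.
Round 2: Beta vs Delta — 3–6, Delta advances.
Round 3: Delta vs Alpha — 4–5, Alpha advances.
Round 4: Alpha vs Theta — 5–4, Alpha advances.
Alpha survives the agenda.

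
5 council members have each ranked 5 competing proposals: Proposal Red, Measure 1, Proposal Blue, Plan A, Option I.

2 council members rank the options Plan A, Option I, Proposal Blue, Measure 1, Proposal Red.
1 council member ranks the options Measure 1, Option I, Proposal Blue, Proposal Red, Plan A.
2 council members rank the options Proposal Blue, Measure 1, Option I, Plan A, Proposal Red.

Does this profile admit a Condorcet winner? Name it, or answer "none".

none

Check each pair by majority over 5 ballots:
Proposal Red vs Measure 1: Measure 1, 5–0.
Proposal Red vs Proposal Blue: Proposal Blue, 5–0.
Proposal Red–Plan A: Plan A 4–1.
Proposal Red vs Option I: Option I, 5–0.
Measure 1 vs Proposal Blue: Proposal Blue wins 4–1.
Measure 1 vs Plan A: Measure 1 wins 3–2.
Measure 1–Option I: Measure 1 3–2.
Proposal Blue vs Plan A: Proposal Blue, 3–2.
Proposal Blue–Option I: Option I 3–2.
Plan A vs Option I: Option I wins 3–2.
Every option loses at least once (Proposal Red loses to Measure 1; Measure 1 loses to Proposal Blue; Proposal Blue loses to Option I; Plan A loses to Measure 1; Option I loses to Measure 1). The majority relation contains the cycle Measure 1 → Option I → Proposal Blue → Measure 1, so there is no Condorcet winner.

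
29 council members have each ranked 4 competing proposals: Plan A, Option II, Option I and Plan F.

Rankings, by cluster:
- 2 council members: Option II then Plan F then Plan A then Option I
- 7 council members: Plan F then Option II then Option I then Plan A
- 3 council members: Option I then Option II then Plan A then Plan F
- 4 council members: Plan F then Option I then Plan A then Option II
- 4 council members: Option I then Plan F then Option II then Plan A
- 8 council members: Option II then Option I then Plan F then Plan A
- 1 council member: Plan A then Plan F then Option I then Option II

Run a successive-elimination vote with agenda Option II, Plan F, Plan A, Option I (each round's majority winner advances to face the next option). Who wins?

Round 1: Option II vs Plan F — 13–16, Plan F advances.
Round 2: Plan F vs Plan A — 25–4, Plan F advances.
Round 3: Plan F vs Option I — 14–15, Option I advances.
Option I survives the agenda.

Option I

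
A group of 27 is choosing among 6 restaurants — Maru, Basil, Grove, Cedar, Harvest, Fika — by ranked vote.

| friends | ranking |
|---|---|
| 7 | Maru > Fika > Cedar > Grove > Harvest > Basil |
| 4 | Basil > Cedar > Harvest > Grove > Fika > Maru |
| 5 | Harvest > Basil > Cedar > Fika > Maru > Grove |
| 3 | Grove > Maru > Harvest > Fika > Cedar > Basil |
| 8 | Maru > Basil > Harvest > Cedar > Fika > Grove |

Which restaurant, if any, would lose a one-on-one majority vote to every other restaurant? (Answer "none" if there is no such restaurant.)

Grove

Pairwise majorities:
Maru vs Basil: Maru is ranked higher on 7+3+8 = 18 ballots, Basil on 9. Maru wins 18–9.
Maru vs Grove: Maru, 20–7.
Maru vs Cedar: Maru wins 18–9.
Maru vs Harvest: Maru wins 18–9.
Maru vs Fika: 18 to 9, Maru.
Basil–Grove: Basil 17–10.
Basil vs Cedar: Basil, 17–10.
Basil vs Harvest: Harvest, 15–12.
Basil vs Fika: Basil, 17–10.
Grove vs Cedar: Cedar wins 24–3.
Grove vs Harvest: Harvest wins 17–10.
Grove vs Fika: Fika, 20–7.
Cedar vs Harvest: 7+4 = 11 for Cedar, 16 for Harvest — Harvest by 16–11.
Cedar vs Fika: Cedar wins 17–10.
Harvest vs Fika: Harvest is ranked higher on 4+5+3+8 = 20 ballots, Fika on 7. Harvest wins 20–7.
Grove is beaten in every head-to-head and is the Condorcet loser.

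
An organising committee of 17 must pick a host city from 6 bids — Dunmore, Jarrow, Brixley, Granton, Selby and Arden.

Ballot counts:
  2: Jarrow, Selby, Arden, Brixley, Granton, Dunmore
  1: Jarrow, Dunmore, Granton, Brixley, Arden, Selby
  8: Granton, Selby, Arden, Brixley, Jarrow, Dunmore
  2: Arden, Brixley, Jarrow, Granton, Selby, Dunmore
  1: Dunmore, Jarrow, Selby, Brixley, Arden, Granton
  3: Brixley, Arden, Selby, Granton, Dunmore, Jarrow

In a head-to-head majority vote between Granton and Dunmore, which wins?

Granton

Ballots ranking Granton above Dunmore: 2 + 8 + 2 + 3 = 15.
Ballots ranking Dunmore above Granton: 17 − 15 = 2.
Granton wins the head-to-head 15–2.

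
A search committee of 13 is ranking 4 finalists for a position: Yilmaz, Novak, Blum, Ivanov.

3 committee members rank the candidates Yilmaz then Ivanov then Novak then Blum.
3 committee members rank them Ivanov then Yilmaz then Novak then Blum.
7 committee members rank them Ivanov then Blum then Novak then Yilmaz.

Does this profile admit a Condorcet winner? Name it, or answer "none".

Check each pair by majority over 13 ballots:
Yilmaz vs Novak: Novak, 7–6.
Yilmaz vs Blum: Blum, 7–6.
Yilmaz vs Ivanov: Ivanov wins 10–3.
Novak–Blum: Blum 7–6.
Novak vs Ivanov: Ivanov, 13–0.
Blum–Ivanov: Ivanov 13–0.
Only Ivanov has no losses; Ivanov is the Condorcet winner.

Ivanov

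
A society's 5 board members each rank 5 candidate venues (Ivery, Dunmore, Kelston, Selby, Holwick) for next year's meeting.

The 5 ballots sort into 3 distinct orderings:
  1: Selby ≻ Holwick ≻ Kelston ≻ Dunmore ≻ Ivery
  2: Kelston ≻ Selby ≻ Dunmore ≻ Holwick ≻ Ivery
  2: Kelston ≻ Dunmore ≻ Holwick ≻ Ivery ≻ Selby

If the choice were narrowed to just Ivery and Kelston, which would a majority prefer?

Kelston

No ballot ranks Ivery above Kelston: 0.
Ballots ranking Kelston above Ivery: 5 − 0 = 5.
Kelston wins the head-to-head 5–0.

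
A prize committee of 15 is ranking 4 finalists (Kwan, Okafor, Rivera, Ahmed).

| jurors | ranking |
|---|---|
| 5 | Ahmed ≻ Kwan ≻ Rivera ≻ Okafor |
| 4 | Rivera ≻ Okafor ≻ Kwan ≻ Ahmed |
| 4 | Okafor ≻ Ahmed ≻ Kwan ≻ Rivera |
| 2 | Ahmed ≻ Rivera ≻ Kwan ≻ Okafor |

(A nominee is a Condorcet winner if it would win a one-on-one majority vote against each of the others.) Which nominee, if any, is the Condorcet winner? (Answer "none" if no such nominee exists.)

none

Head-to-head results (15 jurors):
Kwan vs Okafor: Okafor, 8–7.
Kwan vs Rivera: Kwan is ranked higher on 5+4 = 9 ballots, Rivera on 6. Kwan wins 9–6.
Kwan–Ahmed: Ahmed 11–4.
Okafor vs Rivera: Okafor preferred on 4 ballots; Rivera wins 11–4.
Okafor vs Ahmed: Okafor, 8–7.
Rivera vs Ahmed: Rivera preferred on 4 ballots; Ahmed wins 11–4.
No nominee is unbeaten: Kwan loses to Okafor; Okafor loses to Rivera; Rivera loses to Kwan; Ahmed loses to Okafor. In particular Kwan > Rivera > Okafor > Kwan is a majority cycle — no Condorcet winner exists.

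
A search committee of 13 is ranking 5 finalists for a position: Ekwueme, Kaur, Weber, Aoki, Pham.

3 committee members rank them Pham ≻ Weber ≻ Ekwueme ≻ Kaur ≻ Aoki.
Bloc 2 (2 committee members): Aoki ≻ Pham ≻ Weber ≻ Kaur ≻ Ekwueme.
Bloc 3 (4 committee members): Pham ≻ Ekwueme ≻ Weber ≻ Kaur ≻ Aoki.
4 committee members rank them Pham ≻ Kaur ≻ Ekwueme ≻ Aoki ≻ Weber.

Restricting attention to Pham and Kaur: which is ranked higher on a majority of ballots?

Pham

Ballots ranking Pham above Kaur: 3 + 2 + 4 + 4 = 13.
Ballots ranking Kaur above Pham: 13 − 13 = 0.
Pham wins the head-to-head 13–0.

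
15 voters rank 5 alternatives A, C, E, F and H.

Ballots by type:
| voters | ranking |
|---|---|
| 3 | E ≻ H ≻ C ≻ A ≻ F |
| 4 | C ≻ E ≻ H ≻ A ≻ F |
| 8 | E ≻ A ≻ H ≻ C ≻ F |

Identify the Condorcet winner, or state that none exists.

E

Pairwise majorities:
A vs C: A wins 8–7.
A vs E: E wins 15–0.
A vs F: A wins 15–0.
A–H: A 8–7.
C vs E: C is ranked higher on 4 ballots, E on 11. E wins 11–4.
C vs F: C wins 15–0.
C–H: H 11–4.
E vs F: E is ranked higher on 3+4+8 = 15 ballots, F on 0. E wins 15–0.
E vs H: 3+4+8 = 15 for E, 0 for H — E by 15–0.
F vs H: H wins 15–0.
Only E has no losses; E is the Condorcet winner.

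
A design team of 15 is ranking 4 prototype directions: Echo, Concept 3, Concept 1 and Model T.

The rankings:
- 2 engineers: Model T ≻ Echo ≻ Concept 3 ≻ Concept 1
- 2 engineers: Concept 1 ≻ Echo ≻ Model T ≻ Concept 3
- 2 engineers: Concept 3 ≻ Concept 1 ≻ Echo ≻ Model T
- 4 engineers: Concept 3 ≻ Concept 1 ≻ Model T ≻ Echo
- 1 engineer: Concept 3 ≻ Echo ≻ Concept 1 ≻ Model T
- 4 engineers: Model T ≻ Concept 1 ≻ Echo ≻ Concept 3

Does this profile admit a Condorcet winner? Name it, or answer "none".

none

Pairwise majorities:
Echo vs Concept 3: Echo wins 8–7.
Echo vs Concept 1: Echo is ranked higher on 2+1 = 3 ballots, Concept 1 on 12. Concept 1 wins 12–3.
Echo–Model T: Model T 10–5.
Concept 3 vs Concept 1: Concept 3 wins 9–6.
Concept 3 vs Model T: 7 to 8, Model T.
Concept 1 vs Model T: Concept 1 preferred on 2+2+4+1 = 9 ballots; Concept 1 wins 9–6.
No design is unbeaten: Echo loses to Concept 1; Concept 3 loses to Echo; Concept 1 loses to Concept 3; Model T loses to Concept 1. In particular Echo > Concept 3 > Concept 1 > Echo is a majority cycle — no Condorcet winner exists.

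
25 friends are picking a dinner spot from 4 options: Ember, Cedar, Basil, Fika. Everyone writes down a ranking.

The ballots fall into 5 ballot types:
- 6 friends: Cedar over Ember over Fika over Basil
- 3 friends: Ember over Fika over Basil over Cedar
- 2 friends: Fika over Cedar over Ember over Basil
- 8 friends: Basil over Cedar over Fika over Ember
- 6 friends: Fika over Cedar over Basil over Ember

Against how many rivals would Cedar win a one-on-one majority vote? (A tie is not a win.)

Cedar against each rival (25 friends):
Cedar vs Ember: 22 to 3, Cedar.
Cedar vs Basil: Cedar, 14–11.
Cedar vs Fika: Cedar preferred on 6+8 = 14 ballots; Cedar wins 14–11.
Cedar beats Ember, Basil, Fika — 3 pairwise wins.

3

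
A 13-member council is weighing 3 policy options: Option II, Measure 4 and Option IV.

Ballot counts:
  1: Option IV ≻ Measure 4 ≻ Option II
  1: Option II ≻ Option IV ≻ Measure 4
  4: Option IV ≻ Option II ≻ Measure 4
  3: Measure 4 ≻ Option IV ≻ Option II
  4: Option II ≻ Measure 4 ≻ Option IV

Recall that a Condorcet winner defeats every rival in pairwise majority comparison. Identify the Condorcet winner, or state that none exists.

Check each pair by majority over 13 ballots:
Option II vs Measure 4: Option II is ranked higher on 1+4+4 = 9 ballots, Measure 4 on 4. Option II wins 9–4.
Option II vs Option IV: 5 to 8, Option IV.
Measure 4 vs Option IV: 3+4 = 7 for Measure 4, 6 for Option IV — Measure 4 by 7–6.
Every option loses at least once (Option II loses to Option IV; Measure 4 loses to Option II; Option IV loses to Measure 4). The majority relation contains the cycle Option II → Measure 4 → Option IV → Option II, so there is no Condorcet winner.

none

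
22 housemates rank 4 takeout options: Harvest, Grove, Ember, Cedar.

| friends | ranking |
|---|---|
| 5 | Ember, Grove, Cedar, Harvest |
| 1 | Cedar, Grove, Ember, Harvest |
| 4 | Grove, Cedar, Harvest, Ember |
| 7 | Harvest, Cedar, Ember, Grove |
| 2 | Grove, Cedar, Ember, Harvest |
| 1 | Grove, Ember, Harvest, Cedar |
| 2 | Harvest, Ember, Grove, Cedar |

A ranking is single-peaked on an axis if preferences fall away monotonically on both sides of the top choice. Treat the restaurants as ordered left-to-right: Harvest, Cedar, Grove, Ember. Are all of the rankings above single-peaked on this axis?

no

Axis positions: Harvest=1, Cedar=2, Grove=3, Ember=4.
Group 1 (peak Ember at position 4): ranking walks positions 4-3-2-1, expanding outward from the peak — single-peaked.
Group 2 (peak Cedar at position 2): ranking walks positions 2-3-4-1, expanding outward from the peak — single-peaked.
Group 3 (peak Grove at position 3): ranking walks positions 3-2-1-4, expanding outward from the peak — single-peaked.
Group 4: ranking walks positions 1-2-4-3; Ember is ranked above Grove even though Grove lies between Ember and the peak Harvest on the axis — preferences dip and rise again. Not single-peaked.
Group 5 (peak Grove at position 3): ranking walks positions 3-2-4-1, expanding outward from the peak — single-peaked.
Group 6: ranking walks positions 3-4-1-2; Harvest is ranked above Cedar even though Cedar lies between Harvest and the peak Grove on the axis — preferences dip and rise again. Not single-peaked.
Group 7: ranking walks positions 1-4-3-2; Ember is ranked above Cedar even though Cedar lies between Ember and the peak Harvest on the axis — preferences dip and rise again. Not single-peaked.
Group 4 violates single-peakedness, so the profile is not single-peaked on this axis.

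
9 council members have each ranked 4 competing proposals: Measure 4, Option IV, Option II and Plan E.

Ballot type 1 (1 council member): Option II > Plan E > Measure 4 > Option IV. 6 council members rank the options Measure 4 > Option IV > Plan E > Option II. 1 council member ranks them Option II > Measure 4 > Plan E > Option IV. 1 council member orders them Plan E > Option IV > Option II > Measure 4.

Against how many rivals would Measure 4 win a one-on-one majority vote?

3

Measure 4 against each rival (9 council members):
Measure 4 vs Option IV: Measure 4, 8–1.
Measure 4–Option II: Measure 4 6–3.
Measure 4 vs Plan E: Measure 4 is ranked higher on 6+1 = 7 ballots, Plan E on 2. Measure 4 wins 7–2.
Measure 4 beats Option IV, Option II, Plan E — 3 pairwise wins.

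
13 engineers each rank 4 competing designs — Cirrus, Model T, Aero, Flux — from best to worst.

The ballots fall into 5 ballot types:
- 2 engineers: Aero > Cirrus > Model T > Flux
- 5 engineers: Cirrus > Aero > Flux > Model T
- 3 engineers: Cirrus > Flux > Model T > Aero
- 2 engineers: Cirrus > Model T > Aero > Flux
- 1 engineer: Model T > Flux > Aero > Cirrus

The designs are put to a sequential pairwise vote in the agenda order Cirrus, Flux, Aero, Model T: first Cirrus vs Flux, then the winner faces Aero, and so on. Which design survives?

Cirrus

Round 1: Cirrus vs Flux — 12–1, Cirrus advances.
Round 2: Cirrus vs Aero — 10–3, Cirrus advances.
Round 3: Cirrus vs Model T — 12–1, Cirrus advances.
Cirrus survives the agenda.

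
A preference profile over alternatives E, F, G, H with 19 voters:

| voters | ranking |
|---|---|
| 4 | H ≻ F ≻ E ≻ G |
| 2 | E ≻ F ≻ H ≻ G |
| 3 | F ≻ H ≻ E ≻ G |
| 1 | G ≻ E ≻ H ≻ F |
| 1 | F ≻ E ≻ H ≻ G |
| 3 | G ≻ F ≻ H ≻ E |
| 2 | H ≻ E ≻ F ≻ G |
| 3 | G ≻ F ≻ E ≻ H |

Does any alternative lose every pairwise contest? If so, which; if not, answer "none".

Head-to-head results (19 voters):
E vs F: F wins 14–5.
E vs G: 12 to 7, E.
E vs H: E is ranked higher on 2+1+1+3 = 7 ballots, H on 12. H wins 12–7.
F vs G: F wins 12–7.
F vs H: 2+3+1+3+3 = 12 for F, 7 for H — F by 12–7.
G vs H: H, 12–7.
G loses to every other alternative — it is the Condorcet loser.

G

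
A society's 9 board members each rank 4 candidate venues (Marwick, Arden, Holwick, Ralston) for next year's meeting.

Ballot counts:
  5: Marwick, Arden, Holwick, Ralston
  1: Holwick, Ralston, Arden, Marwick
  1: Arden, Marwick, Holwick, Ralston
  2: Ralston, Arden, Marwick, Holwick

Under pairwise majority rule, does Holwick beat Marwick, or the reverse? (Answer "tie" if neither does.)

Marwick

Ballots ranking Holwick above Marwick: 1.
Ballots ranking Marwick above Holwick: 9 − 1 = 8.
Marwick wins the head-to-head 8–1.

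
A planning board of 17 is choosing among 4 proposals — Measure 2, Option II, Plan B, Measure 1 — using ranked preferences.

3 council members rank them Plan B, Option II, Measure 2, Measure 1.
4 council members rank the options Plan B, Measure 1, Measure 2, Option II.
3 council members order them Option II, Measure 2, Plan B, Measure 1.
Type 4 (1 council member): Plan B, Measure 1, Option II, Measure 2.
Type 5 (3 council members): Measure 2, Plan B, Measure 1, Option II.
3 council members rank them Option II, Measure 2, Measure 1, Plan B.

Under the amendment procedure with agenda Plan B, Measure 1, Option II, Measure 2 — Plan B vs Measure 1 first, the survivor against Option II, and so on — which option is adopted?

Round 1: Plan B vs Measure 1 — 14–3, Plan B advances.
Round 2: Plan B vs Option II — 11–6, Plan B advances.
Round 3: Plan B vs Measure 2 — 8–9, Measure 2 advances.
Measure 2 survives the agenda.

Measure 2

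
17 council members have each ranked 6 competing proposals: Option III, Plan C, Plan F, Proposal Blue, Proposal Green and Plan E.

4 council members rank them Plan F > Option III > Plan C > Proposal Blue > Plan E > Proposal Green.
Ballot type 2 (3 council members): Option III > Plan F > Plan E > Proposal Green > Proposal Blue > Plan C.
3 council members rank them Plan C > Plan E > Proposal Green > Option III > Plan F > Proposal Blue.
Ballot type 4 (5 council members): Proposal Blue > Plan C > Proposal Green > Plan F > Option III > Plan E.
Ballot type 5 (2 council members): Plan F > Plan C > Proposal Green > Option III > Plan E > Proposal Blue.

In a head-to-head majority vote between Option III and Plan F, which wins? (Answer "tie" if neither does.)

Plan F

Ballots ranking Option III above Plan F: 3 + 3 = 6.
Ballots ranking Plan F above Option III: 17 − 6 = 11.
Plan F wins the head-to-head 11–6.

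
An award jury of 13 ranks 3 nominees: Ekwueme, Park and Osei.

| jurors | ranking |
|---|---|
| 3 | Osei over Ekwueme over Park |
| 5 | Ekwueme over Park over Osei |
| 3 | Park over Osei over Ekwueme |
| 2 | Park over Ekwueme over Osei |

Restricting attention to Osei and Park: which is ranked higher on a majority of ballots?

Park

Ballots ranking Osei above Park: 3.
Ballots ranking Park above Osei: 13 − 3 = 10.
Park wins the head-to-head 10–3.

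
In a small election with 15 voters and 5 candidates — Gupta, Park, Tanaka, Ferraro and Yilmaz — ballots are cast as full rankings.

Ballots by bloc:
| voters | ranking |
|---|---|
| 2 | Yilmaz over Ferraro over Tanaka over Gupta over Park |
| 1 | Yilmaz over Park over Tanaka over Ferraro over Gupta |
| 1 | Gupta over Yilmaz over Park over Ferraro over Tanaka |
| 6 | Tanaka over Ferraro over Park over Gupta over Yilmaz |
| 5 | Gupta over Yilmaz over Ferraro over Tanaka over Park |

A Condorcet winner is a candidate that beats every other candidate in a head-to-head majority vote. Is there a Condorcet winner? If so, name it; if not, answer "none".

Check each pair by majority over 15 ballots:
Gupta vs Park: 2+1+5 = 8 for Gupta, 7 for Park — Gupta by 8–7.
Gupta vs Tanaka: Gupta is ranked higher on 1+5 = 6 ballots, Tanaka on 9. Tanaka wins 9–6.
Gupta vs Ferraro: Gupta is ranked higher on 1+5 = 6 ballots, Ferraro on 9. Ferraro wins 9–6.
Gupta vs Yilmaz: 12 to 3, Gupta.
Park vs Tanaka: Park is ranked higher on 1+1 = 2 ballots, Tanaka on 13. Tanaka wins 13–2.
Park vs Ferraro: 1+1 = 2 for Park, 13 for Ferraro — Ferraro by 13–2.
Park vs Yilmaz: 6 for Park, 9 for Yilmaz — Yilmaz by 9–6.
Tanaka vs Ferraro: 7 to 8, Ferraro.
Tanaka vs Yilmaz: 6 to 9, Yilmaz.
Ferraro vs Yilmaz: 6 for Ferraro, 9 for Yilmaz — Yilmaz by 9–6.
Each candidate drops at least one matchup (Gupta loses to Tanaka; Park loses to Gupta; Tanaka loses to Ferraro; Ferraro loses to Yilmaz; Yilmaz loses to Gupta); the cycle Gupta beats Yilmaz beats Tanaka beats Gupta rules out a Condorcet winner.

none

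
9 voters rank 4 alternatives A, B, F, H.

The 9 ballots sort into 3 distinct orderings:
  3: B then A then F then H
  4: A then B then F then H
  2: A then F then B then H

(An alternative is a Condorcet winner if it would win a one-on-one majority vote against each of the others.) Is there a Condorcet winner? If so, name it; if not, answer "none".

A

Check each pair by majority over 9 ballots:
A vs B: 6 to 3, A.
A vs F: 3+4+2 = 9 for A, 0 for F — A by 9–0.
A vs H: 3+4+2 = 9 for A, 0 for H — A by 9–0.
B vs F: 3+4 = 7 for B, 2 for F — B by 7–2.
B vs H: 3+4+2 = 9 for B, 0 for H — B by 9–0.
F vs H: F is ranked higher on 3+4+2 = 9 ballots, H on 0. F wins 9–0.
A wins every pairwise contest, so A is the Condorcet winner.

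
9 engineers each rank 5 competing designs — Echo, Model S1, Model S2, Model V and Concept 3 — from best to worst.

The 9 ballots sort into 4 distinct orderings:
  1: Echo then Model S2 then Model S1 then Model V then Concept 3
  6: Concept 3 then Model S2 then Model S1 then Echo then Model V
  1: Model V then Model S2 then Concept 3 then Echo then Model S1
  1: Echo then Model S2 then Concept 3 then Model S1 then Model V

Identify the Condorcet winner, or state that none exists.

Pairwise majorities:
Echo vs Model S1: Model S1, 6–3.
Echo vs Model S2: Model S2, 7–2.
Echo vs Model V: Echo wins 8–1.
Echo vs Concept 3: Echo is ranked higher on 1+1 = 2 ballots, Concept 3 on 7. Concept 3 wins 7–2.
Model S1 vs Model S2: Model S2 wins 9–0.
Model S1 vs Model V: Model S1, 8–1.
Model S1 vs Concept 3: 1 for Model S1, 8 for Concept 3 — Concept 3 by 8–1.
Model S2 vs Model V: Model S2 is ranked higher on 1+6+1 = 8 ballots, Model V on 1. Model S2 wins 8–1.
Model S2 vs Concept 3: Model S2 is ranked higher on 1+1+1 = 3 ballots, Concept 3 on 6. Concept 3 wins 6–3.
Model V vs Concept 3: Concept 3 wins 7–2.
Concept 3 wins every pairwise contest, so Concept 3 is the Condorcet winner.

Concept 3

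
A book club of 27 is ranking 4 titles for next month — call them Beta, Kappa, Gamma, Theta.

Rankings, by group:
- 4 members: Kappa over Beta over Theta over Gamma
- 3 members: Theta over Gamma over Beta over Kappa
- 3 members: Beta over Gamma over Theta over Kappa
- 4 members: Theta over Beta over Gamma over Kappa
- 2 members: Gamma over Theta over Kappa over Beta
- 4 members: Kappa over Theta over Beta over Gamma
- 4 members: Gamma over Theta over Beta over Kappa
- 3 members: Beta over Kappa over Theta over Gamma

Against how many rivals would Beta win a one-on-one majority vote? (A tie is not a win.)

2

Beta against each rival (27 members):
Beta–Kappa: Beta 17–10.
Beta vs Gamma: 18 to 9, Beta.
Beta vs Theta: Theta, 17–10.
Beta beats Kappa, Gamma; loses to Theta — 2 pairwise wins.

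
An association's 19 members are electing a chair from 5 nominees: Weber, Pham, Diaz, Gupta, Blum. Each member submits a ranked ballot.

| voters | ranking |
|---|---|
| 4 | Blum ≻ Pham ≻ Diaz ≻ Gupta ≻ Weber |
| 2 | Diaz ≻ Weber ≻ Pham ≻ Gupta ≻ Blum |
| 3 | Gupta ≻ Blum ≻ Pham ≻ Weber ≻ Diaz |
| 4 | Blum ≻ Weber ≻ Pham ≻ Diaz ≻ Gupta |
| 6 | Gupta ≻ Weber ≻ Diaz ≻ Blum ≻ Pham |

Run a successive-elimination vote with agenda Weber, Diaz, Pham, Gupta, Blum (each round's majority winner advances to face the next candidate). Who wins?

Round 1: Weber vs Diaz — 13–6, Weber advances.
Round 2: Weber vs Pham — 12–7, Weber advances.
Round 3: Weber vs Gupta — 6–13, Gupta advances.
Round 4: Gupta vs Blum — 11–8, Gupta advances.
The agenda winner is Gupta.

Gupta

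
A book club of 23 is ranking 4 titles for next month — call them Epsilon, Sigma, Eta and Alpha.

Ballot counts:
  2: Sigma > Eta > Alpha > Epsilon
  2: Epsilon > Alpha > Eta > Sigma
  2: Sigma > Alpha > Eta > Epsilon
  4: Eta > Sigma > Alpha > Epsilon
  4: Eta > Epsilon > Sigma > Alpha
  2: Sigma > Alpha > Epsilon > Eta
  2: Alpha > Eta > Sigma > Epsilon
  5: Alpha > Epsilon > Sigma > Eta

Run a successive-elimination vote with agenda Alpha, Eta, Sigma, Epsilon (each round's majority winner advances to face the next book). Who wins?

Sigma

Round 1: Alpha vs Eta — 13–10, Alpha advances.
Round 2: Alpha vs Sigma — 9–14, Sigma advances.
Round 3: Sigma vs Epsilon — 12–11, Sigma advances.
Sigma survives the agenda.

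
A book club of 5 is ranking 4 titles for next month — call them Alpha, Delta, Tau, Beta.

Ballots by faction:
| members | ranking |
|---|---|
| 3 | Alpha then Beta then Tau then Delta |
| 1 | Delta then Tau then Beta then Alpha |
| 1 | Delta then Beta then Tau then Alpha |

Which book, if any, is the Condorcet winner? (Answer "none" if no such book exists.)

Check each pair by majority over 5 ballots:
Alpha–Delta: Alpha 3–2.
Alpha–Tau: Alpha 3–2.
Alpha vs Beta: 3 for Alpha, 2 for Beta — Alpha by 3–2.
Delta vs Tau: 1+1 = 2 for Delta, 3 for Tau — Tau by 3–2.
Delta vs Beta: Delta preferred on 1+1 = 2 ballots; Beta wins 3–2.
Tau vs Beta: Beta wins 4–1.
Alpha beats each of Delta, Tau, Beta — Alpha is the Condorcet winner.

Alpha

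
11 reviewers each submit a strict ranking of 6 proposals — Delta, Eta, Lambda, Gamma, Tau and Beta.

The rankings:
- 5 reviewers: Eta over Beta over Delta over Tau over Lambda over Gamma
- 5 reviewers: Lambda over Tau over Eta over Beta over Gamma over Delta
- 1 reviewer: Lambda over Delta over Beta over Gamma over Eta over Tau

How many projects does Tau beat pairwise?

Tau against each rival (11 reviewers):
Tau vs Delta: Tau is ranked higher on 5 ballots, Delta on 6. Delta wins 6–5.
Tau vs Eta: Tau preferred on 5 ballots; Eta wins 6–5.
Tau vs Lambda: Lambda wins 6–5.
Tau vs Gamma: Tau, 10–1.
Tau vs Beta: 5 for Tau, 6 for Beta — Beta by 6–5.
Tau beats Gamma; loses to Delta, Eta, Lambda, Beta — 1 pairwise win.

1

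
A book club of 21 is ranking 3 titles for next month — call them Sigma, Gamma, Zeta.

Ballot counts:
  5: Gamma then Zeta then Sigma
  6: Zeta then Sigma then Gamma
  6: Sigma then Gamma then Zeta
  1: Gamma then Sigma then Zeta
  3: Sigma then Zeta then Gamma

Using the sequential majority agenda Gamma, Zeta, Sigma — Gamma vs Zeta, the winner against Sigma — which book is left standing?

Round 1: Gamma vs Zeta — 12–9, Gamma advances.
Round 2: Gamma vs Sigma — 6–15, Sigma advances.
Sigma survives the agenda.

Sigma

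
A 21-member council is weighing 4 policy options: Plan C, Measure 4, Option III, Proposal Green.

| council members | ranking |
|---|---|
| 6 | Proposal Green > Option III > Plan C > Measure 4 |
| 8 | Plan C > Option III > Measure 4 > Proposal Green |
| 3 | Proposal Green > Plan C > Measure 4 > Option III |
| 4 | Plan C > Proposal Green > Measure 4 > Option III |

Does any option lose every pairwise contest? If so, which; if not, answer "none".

Pairwise majorities:
Plan C–Measure 4: Plan C 21–0.
Plan C vs Option III: 15 to 6, Plan C.
Plan C vs Proposal Green: Plan C is ranked higher on 8+4 = 12 ballots, Proposal Green on 9. Plan C wins 12–9.
Measure 4 vs Option III: Option III wins 14–7.
Measure 4 vs Proposal Green: Proposal Green, 13–8.
Option III vs Proposal Green: 8 to 13, Proposal Green.
Measure 4 is beaten in every head-to-head and is the Condorcet loser.

Measure 4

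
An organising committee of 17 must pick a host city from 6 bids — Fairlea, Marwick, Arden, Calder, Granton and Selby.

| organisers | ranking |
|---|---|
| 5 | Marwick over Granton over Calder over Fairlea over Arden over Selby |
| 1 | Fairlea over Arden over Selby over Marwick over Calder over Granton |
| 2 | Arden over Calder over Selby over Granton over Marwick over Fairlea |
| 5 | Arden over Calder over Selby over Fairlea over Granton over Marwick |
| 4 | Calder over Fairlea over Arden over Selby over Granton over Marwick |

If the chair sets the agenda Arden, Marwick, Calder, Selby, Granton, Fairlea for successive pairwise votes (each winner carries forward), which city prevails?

Calder

Round 1: Arden vs Marwick — 12–5, Arden advances.
Round 2: Arden vs Calder — 8–9, Calder advances.
Round 3: Calder vs Selby — 16–1, Calder advances.
Round 4: Calder vs Granton — 12–5, Calder advances.
Round 5: Calder vs Fairlea — 16–1, Calder advances.
The agenda winner is Calder.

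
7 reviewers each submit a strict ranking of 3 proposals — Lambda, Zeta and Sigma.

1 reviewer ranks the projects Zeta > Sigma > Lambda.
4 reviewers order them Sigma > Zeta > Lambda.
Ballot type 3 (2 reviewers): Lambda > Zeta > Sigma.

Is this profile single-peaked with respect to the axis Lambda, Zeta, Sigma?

yes

Axis positions: Lambda=1, Zeta=2, Sigma=3.
Ballot type 1 (peak Zeta at position 2): ranking walks positions 2-3-1, expanding outward from the peak — single-peaked.
Ballot type 2 (peak Sigma at position 3): ranking walks positions 3-2-1, expanding outward from the peak — single-peaked.
Ballot type 3 (peak Lambda at position 1): ranking walks positions 1-2-3, expanding outward from the peak — single-peaked.
Every ranking is single-peaked on this axis.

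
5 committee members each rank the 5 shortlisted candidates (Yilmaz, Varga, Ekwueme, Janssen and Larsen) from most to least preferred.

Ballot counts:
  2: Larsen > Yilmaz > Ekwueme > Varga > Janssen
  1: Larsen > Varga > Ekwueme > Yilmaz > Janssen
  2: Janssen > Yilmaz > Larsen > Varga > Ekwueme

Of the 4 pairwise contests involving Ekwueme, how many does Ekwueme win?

Ekwueme against each rival (5 committee members):
Ekwueme vs Yilmaz: 1 to 4, Yilmaz.
Ekwueme vs Varga: 2 for Ekwueme, 3 for Varga — Varga by 3–2.
Ekwueme vs Janssen: Ekwueme preferred on 2+1 = 3 ballots; Ekwueme wins 3–2.
Ekwueme vs Larsen: 0 for Ekwueme, 5 for Larsen — Larsen by 5–0.
Ekwueme beats Janssen; loses to Yilmaz, Varga, Larsen — 1 pairwise win.

1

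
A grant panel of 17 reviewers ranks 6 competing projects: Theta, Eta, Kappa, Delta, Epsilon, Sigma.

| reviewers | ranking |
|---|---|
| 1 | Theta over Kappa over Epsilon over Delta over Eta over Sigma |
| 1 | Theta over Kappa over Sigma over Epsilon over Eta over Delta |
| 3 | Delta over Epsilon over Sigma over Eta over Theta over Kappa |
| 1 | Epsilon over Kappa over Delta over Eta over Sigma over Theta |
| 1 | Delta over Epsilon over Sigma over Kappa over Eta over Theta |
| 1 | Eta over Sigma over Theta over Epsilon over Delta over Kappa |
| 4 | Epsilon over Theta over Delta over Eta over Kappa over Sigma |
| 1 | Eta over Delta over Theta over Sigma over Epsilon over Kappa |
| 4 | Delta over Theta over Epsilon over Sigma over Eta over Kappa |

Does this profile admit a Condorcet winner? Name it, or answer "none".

Delta

Check each pair by majority over 17 ballots:
Theta vs Eta: Theta preferred on 1+1+4+4 = 10 ballots; Theta wins 10–7.
Theta vs Kappa: 15 for Theta, 2 for Kappa — Theta by 15–2.
Theta vs Delta: Theta is ranked higher on 1+1+1+4 = 7 ballots, Delta on 10. Delta wins 10–7.
Theta vs Epsilon: 8 to 9, Epsilon.
Theta vs Sigma: 11 to 6, Theta.
Eta vs Kappa: 3+1+4+1+4 = 13 for Eta, 4 for Kappa — Eta by 13–4.
Eta vs Delta: 1+1+1 = 3 for Eta, 14 for Delta — Delta by 14–3.
Eta vs Epsilon: 2 to 15, Epsilon.
Eta vs Sigma: 8 to 9, Sigma.
Kappa vs Delta: Kappa is ranked higher on 1+1+1 = 3 ballots, Delta on 14. Delta wins 14–3.
Kappa vs Epsilon: 2 to 15, Epsilon.
Kappa vs Sigma: Kappa is ranked higher on 1+1+1+4 = 7 ballots, Sigma on 10. Sigma wins 10–7.
Delta vs Epsilon: 3+1+1+4 = 9 for Delta, 8 for Epsilon — Delta by 9–8.
Delta vs Sigma: Delta is ranked higher on 15 ballots, Sigma on 2. Delta wins 15–2.
Epsilon vs Sigma: Epsilon is ranked higher on 1+3+1+1+4+4 = 14 ballots, Sigma on 3. Epsilon wins 14–3.
Delta beats each of Theta, Eta, Kappa, Epsilon, Sigma — Delta is the Condorcet winner.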